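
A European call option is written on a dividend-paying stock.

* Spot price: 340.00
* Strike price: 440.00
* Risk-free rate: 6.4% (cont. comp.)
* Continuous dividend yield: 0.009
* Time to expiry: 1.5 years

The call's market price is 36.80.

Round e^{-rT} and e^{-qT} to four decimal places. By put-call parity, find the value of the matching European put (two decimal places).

e^(−qT) = e^(−0.009·1.5) = 0.9866;  e^(−rT) = e^(−0.064·1.5) = 0.9085
Put-call parity: C − P = S·e^(−qT) − K·e^(−rT) = 340·0.9866 − 440·0.9085 = 335.4440 − 399.7400 = -64.2960
P = C − (C − P) = 36.80 − (-64.2960) = 101.0960

101.10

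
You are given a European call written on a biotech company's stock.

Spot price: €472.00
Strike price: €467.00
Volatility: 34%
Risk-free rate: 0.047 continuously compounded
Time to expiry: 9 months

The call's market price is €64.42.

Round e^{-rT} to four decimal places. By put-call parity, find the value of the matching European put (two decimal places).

exp(−rT) = exp(−0.047·0.75) = 0.9654
Put-call parity: C − P = S − K·e^(−rT) = 472 − 467·0.9654 = 472 − 450.8418 = 21.1582
P = C − (C − P) = 64.42 − (21.1582) = 43.2618

€43.26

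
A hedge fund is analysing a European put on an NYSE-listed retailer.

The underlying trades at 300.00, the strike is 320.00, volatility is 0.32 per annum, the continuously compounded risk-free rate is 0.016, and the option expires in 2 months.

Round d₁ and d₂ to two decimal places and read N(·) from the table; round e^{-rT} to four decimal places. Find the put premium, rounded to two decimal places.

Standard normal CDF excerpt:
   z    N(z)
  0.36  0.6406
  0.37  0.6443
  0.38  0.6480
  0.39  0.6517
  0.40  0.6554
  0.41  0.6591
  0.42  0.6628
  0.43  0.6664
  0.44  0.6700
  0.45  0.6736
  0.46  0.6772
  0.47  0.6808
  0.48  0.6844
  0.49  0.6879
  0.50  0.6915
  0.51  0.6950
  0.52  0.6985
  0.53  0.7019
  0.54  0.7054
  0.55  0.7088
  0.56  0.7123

σ√T = 0.32 × 0.4082 = 0.1306
ln(S/K) + (r + σ²/2)T = ln(300/320) + (0.016 + 0.32²/2)·0.1667 = -0.0645 + 0.0112 = -0.0533
d₁ = -0.0533 / 0.1306 = -0.4083 ≈ -0.41
d₂ = d₁ − σ√T = -0.4083 − 0.1306 = -0.5389 ≈ -0.54
e^(−rT) = e^(−0.016·0.1667) = 0.9973
N(−d₂) = N(0.54) = 0.7054;  N(−d₁) = N(0.41) = 0.6591
P = 320·0.9973·0.7054 − 300·0.6591 = 225.1185 − 197.7300 = 27.3885

27.39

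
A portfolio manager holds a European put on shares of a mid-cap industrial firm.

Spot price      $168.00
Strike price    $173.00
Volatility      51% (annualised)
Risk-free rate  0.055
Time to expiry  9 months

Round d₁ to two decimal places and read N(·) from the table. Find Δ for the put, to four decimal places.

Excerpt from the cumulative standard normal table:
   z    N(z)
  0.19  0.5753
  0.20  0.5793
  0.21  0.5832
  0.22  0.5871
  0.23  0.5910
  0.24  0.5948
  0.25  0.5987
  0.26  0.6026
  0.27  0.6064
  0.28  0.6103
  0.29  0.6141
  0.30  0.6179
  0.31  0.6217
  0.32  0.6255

T = 0.75;  σ√T = 0.4417
ln(S/K) + (r + σ²/2)T = ln(168/173) + (0.055 + 0.51²/2)·0.75 = -0.0293 + 0.1388 = 0.1095
d₁ = 0.1095 / 0.4417 = 0.2478 which rounds to 0.25
N(d₁) = N(0.25) = 0.5987
Δ_put = N(d₁) − 1 = 0.5987 − 1 = -0.4013

-0.4013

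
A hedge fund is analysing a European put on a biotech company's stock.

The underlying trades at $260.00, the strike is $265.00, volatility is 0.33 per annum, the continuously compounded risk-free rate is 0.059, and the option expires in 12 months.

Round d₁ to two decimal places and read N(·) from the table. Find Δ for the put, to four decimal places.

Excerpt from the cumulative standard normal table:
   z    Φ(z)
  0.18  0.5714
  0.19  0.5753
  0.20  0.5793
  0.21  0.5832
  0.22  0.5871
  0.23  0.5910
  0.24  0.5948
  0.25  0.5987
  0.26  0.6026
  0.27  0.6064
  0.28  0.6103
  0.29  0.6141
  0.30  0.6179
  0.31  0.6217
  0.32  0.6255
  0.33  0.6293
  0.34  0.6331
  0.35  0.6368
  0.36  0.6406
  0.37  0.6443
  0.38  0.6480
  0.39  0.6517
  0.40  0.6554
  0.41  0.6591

σ√T = 0.33 × 1.0000 = 0.3300
d₁ = [ln(260/265) + (0.059 + 0.33²/2)·1] / 0.3300 = [-0.0190 + 0.1134] / 0.3300 = 0.2861 which rounds to 0.29
N(d₁) = N(0.29) = 0.6141
Δ_put = N(d₁) − 1 = 0.6141 − 1 = -0.3859

-0.3859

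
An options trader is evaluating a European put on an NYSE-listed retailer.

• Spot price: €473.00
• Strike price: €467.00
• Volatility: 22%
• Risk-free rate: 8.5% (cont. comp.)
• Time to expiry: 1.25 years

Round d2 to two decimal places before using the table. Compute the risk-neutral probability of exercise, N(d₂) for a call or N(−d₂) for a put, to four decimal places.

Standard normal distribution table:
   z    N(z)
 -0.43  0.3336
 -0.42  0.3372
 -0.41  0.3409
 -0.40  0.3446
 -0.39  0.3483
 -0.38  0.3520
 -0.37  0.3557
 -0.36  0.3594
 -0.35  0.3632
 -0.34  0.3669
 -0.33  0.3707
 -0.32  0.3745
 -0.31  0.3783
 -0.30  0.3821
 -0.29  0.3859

0.3594

σ√T = 0.22·√1.25 = 0.2460
d₁ = [ln(473/467) + (0.085 + ½·0.22²)·1.25] / (σ√T) = (0.0128 + 0.1365) / 0.2460 = 0.6069 → 0.61
d₂ = 0.6069 − 0.2460 = 0.3609 → 0.36
Risk-neutral Pr[S_T < K] = N(−d₂) = N(-0.36) = 0.3594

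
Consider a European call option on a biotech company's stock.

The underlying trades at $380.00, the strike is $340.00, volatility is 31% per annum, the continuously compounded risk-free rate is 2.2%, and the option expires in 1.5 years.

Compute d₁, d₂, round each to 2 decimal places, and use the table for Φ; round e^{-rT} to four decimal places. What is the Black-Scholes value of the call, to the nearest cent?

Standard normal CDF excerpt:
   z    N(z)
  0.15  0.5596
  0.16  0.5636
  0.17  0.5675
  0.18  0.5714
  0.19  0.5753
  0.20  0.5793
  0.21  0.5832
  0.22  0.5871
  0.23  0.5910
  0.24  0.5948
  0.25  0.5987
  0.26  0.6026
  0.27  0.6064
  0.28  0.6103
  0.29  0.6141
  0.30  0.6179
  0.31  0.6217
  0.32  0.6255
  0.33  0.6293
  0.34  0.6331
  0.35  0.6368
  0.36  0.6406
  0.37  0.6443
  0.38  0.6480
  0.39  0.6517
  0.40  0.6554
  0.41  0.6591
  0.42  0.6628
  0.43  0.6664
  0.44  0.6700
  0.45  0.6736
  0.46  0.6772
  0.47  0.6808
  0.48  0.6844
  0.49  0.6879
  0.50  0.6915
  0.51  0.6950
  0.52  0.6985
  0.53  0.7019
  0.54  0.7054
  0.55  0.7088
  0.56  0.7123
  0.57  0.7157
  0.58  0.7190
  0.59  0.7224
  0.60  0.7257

$82.72

T = 1.5;  σ√T = 0.3797
d₁ = [ln(380/340) + (0.022 + 0.31²/2)·1.5] / 0.3797 = [0.1112 + 0.1051] / 0.3797 = 0.5697 ≈ 0.57
d₂ = d₁ − σ√T = 0.5697 − 0.3797 = 0.1900 ≈ 0.19
exp(−rT) = exp(−0.022·1.5) = 0.9675
N(d₁) = N(0.57) = 0.7157;  N(d₂) = N(0.19) = 0.5753
C = 380·0.7157 − 340·0.9675·0.5753 = 271.9660 − 189.2449 = 82.7211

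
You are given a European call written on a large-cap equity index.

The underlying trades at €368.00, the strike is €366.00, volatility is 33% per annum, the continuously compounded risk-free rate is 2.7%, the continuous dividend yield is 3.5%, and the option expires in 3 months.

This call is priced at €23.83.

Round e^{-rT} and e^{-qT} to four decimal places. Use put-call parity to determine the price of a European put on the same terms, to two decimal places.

€22.58

e^(−qT) = e^(−0.035·0.25) = 0.9913;  e^(−rT) = e^(−0.027·0.25) = 0.9933
Put-call parity: C − P = S·e^(−qT) − K·e^(−rT) = 368·0.9913 − 366·0.9933 = 364.7984 − 363.5478 = 1.2506
P = C − (C − P) = 23.83 − (1.2506) = 22.5794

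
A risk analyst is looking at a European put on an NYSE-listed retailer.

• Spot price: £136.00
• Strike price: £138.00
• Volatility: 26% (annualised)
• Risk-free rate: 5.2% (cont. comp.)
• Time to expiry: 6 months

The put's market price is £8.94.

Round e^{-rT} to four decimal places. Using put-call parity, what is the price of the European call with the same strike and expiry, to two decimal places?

exp(−rT) = exp(−0.052·0.5) = 0.9743
Put-call parity: C − P = S − K·e^(−rT) = 136 − 138·0.9743 = 136 − 134.4534 = 1.5466
C = P + (C − P) = 8.94 + (1.5466) = 10.4866

£10.49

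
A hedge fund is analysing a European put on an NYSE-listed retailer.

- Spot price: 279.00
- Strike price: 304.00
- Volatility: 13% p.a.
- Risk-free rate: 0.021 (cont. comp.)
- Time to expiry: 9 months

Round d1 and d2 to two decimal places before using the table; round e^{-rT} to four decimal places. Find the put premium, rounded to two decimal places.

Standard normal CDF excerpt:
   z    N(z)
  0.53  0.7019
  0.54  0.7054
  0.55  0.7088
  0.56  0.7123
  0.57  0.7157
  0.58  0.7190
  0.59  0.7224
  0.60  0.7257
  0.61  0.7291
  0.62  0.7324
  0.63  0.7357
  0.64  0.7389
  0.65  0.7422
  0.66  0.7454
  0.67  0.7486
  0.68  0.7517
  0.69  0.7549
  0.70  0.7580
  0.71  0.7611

25.27

T = 0.75;  σ√T = 0.1126
d₁ = [ln(279/304) + (0.021 + 0.13²/2)·0.75] / 0.1126 = [-0.0858 + 0.0221] / 0.1126 = -0.5661 ⇒ -0.57
d₂ = d₁ − σ√T = -0.5661 − 0.1126 = -0.6786 ⇒ -0.68
e^(−rT) = e^(−0.021·0.75) = 0.9844
P = 304·0.9844·N(0.68) − 279·N(0.57) = 304·0.9844·0.7517 − 279·0.7157 = 224.9519 − 199.6803 = 25.2716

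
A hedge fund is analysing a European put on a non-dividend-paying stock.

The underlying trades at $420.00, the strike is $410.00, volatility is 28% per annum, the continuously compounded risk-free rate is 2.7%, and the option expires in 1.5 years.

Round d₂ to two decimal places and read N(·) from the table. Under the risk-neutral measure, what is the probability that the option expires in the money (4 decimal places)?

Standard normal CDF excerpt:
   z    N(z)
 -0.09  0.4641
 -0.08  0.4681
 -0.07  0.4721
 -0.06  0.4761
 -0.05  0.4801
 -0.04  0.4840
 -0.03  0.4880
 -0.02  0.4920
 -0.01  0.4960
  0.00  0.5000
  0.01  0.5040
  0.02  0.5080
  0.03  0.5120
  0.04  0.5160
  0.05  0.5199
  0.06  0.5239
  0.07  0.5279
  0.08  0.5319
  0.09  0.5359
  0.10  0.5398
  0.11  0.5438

0.4920

T = 1.5;  σ√T = 0.3429
d₁ = [ln(420/410) + (0.027 + ½·0.28²)·1.5] / (σ√T) = (0.0241 + 0.0993) / 0.3429 = 0.3598 ⇒ 0.36
d₂ = 0.3598 − 0.3429 = 0.0169 ⇒ 0.02
Risk-neutral Pr[S_T < K] = N(−d₂) = N(-0.02) = 0.4920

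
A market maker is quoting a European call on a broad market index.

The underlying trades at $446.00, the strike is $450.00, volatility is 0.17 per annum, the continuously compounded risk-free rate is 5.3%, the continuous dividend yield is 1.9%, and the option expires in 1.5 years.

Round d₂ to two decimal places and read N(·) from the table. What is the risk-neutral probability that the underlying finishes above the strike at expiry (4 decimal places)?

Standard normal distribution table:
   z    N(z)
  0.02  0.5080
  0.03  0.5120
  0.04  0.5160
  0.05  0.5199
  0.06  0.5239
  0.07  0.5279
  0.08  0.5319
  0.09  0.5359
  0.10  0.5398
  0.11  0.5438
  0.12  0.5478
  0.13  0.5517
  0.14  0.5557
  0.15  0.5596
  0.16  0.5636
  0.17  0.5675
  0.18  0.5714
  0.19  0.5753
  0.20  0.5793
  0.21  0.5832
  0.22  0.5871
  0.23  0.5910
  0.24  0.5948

0.5398

T = 1.5;  σ√T = 0.2082
d₁ = [ln(446/450) + (0.053 − 0.019 + ½·0.17²)·1.5] / (σ√T) = (-0.0089 + 0.0727) / 0.2082 = 0.3062 which rounds to 0.31
d₂ = 0.3062 − 0.2082 = 0.0980 which rounds to 0.10
Pr(exercise) under Q = N(d₂) = 0.5398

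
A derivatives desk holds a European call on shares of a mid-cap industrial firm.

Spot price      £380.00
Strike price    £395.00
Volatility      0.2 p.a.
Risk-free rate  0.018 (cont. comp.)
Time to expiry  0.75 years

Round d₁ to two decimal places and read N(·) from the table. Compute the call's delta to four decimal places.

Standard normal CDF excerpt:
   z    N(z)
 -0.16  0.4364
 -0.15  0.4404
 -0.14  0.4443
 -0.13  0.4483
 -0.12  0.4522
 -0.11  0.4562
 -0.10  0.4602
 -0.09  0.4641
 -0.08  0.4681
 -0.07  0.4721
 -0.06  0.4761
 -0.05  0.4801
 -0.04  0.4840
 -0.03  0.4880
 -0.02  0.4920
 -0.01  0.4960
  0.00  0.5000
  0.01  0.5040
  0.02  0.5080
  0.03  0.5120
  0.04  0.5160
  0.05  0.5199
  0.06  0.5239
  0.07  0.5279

σ√T = 0.2·√0.75 = 0.1732
ln(S/K) + (r + σ²/2)T = ln(380/395) + (0.018 + 0.2²/2)·0.75 = -0.0387 + 0.0285 = -0.0102
d₁ = -0.0102 / 0.1732 = -0.0590 → -0.06
N(d₁) = N(-0.06) = 0.4761
Δ_call = N(d₁) = 0.4761

0.4761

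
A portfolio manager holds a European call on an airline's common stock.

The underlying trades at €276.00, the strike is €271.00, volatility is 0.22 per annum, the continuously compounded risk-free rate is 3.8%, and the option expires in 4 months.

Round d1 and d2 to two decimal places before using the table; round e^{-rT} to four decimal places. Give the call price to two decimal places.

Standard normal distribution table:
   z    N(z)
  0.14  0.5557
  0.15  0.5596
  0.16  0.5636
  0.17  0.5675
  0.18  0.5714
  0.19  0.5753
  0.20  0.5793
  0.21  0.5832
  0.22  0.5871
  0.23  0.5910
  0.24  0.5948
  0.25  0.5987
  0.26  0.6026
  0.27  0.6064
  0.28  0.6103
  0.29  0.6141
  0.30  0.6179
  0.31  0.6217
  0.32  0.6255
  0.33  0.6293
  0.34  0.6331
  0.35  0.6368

€18.69

σ√T = 0.22·√0.3333 = 0.1270
d₁ = [ln(276/271) + (0.038 + 0.22²/2)·0.3333] / 0.1270 = [0.0183 + 0.0207] / 0.1270 = 0.3072 ⇒ 0.31
d₂ = d₁ − σ√T = 0.3072 − 0.1270 = 0.1801 ⇒ 0.18
exp(−rT) = exp(−0.038·0.3333) = 0.9874
N(d₁) = N(0.31) = 0.6217;  N(d₂) = N(0.18) = 0.5714
C = 276·0.6217 − 271·0.9874·0.5714 = 171.5892 − 152.8983 = 18.6909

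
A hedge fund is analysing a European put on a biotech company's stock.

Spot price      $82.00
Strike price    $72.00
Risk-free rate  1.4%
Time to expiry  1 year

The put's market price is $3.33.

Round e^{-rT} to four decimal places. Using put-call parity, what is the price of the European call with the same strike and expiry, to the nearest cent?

$14.33

exp(−rT) = exp(−0.014·1) = 0.9861
Put-call parity: C − P = S − K·e^(−rT) = 82 − 72·0.9861 = 82 − 70.9992 = 11.0008
C = P + (C − P) = 3.33 + (11.0008) = 14.3308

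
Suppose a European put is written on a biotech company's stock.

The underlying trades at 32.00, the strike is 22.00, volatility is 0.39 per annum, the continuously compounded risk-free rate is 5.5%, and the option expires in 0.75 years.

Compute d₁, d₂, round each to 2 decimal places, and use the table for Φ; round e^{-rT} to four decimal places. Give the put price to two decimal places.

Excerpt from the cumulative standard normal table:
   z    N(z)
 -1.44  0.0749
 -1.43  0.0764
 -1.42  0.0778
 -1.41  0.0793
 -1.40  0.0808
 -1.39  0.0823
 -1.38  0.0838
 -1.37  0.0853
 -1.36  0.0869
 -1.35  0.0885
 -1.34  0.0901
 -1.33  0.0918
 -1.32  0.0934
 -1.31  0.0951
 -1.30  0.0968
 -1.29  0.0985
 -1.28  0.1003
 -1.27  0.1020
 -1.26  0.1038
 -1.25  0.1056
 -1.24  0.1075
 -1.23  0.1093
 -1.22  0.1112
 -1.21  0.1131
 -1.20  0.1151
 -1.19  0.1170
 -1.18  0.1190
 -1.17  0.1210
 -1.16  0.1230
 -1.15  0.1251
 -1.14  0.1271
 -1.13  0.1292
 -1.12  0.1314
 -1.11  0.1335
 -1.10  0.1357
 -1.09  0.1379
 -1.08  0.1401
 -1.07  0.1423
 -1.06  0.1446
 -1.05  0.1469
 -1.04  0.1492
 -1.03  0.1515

σ√T = 0.39 × 0.8660 = 0.3377
d₁ = [ln(32/22) + (0.055 + 0.39²/2)·0.75] / 0.3377 = [0.3747 + 0.0983] / 0.3377 = 1.4004 which rounds to 1.40
d₂ = d₁ − σ√T = 1.4004 − 0.3377 = 1.0626 which rounds to 1.06
e^(−rT) = e^(−0.055·0.75) = 0.9596
N(−d₂) = N(-1.06) = 0.1446;  N(−d₁) = N(-1.40) = 0.0808
P = 22·0.9596·0.1446 − 32·0.0808 = 3.0527 − 2.5856 = 0.4671

0.47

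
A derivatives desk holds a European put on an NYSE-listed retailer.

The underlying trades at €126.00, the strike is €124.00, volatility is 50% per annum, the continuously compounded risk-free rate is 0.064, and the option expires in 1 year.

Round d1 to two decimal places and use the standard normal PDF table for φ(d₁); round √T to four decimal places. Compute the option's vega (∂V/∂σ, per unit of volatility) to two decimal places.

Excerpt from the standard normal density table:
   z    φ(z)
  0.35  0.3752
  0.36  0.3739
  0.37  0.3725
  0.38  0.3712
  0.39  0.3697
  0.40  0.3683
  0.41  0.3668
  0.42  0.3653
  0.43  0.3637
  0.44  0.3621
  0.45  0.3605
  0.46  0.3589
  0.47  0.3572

46.22

σ√T = 0.5·√1 = 0.5000
d₁ = [ln(126/124) + (0.064 + ½·0.5²)·1] / (σ√T) = (0.0160 + 0.1890) / 0.5000 = 0.4100 → 0.41
√T = √1 = 1.0000
φ(d₁) = φ(0.41) = 0.3668
vega = S·φ(d₁)·√T = 126·0.3668·1.0000 = 46.2168
(Call and put vega coincide under Black-Scholes.)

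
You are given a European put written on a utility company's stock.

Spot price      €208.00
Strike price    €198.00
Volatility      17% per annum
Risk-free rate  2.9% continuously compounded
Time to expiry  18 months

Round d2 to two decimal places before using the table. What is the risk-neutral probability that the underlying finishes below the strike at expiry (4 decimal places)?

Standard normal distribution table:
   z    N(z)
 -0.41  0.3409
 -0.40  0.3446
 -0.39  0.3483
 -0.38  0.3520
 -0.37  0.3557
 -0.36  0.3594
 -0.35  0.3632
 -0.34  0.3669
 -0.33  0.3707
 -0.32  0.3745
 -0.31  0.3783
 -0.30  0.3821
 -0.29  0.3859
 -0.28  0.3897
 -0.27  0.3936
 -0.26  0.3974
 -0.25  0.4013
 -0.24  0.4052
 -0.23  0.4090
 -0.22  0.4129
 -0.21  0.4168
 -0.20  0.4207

0.3669

σ√T = 0.17 × 1.2247 = 0.2082
d₁ = [ln(208/198) + (0.029 + 0.17²/2)·1.5] / 0.2082 = [0.0493 + 0.0652] / 0.2082 = 0.5497 ≈ 0.55
d₂ = d₁ − σ√T = 0.5497 − 0.2082 = 0.3415 ≈ 0.34
Pr(exercise) under Q = N(−d₂) = N(-0.34) = 0.3669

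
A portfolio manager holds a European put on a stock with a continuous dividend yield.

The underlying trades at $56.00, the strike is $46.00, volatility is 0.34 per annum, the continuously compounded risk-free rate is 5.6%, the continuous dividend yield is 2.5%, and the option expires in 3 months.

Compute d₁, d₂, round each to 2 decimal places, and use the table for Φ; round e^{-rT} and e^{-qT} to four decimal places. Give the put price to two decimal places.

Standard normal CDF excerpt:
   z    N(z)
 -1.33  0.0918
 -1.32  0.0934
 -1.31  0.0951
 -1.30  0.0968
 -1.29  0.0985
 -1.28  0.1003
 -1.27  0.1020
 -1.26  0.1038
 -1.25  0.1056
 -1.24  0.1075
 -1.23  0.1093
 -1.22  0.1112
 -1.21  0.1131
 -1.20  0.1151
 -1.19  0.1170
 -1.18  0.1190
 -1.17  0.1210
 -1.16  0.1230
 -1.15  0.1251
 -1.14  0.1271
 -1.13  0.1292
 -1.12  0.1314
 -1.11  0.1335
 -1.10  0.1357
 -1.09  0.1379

σ√T = 0.34·√0.25 = 0.1700
d₁ = [ln(56/46) + (0.056 − 0.025 + 0.34²/2)·0.25] / 0.1700 = [0.1967 + 0.0222] / 0.1700 = 1.2877 → 1.29
d₂ = d₁ − σ√T = 1.2877 − 0.1700 = 1.1177 → 1.12
e^(−qT) = e^(−0.025·0.25) = 0.9938;  e^(−rT) = e^(−0.056·0.25) = 0.9861
P = 46·0.9861·N(-1.12) − 56·0.9938·N(-1.29) = 46·0.9861·0.1314 − 56·0.9938·0.0985 = 5.9604 − 5.4818 = 0.4786

$0.48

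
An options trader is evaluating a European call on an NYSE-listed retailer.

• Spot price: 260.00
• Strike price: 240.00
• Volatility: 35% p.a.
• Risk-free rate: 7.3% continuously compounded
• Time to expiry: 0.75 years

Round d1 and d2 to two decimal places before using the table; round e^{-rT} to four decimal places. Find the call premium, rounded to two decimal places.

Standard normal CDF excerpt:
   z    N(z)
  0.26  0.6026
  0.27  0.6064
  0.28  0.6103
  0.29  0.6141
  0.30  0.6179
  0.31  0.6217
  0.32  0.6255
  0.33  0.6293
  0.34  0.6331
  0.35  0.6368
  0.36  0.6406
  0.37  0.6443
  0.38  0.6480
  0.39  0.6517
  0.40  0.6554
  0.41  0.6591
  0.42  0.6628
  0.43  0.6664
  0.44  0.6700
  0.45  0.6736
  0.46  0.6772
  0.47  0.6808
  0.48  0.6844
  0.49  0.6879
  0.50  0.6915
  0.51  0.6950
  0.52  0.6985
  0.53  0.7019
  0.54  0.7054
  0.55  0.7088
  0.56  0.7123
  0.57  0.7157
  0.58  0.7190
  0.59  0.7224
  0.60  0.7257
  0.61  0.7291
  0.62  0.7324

49.15

σ√T = 0.35·√0.75 = 0.3031
d₁ = [ln(260/240) + (0.073 + 0.35²/2)·0.75] / 0.3031 = [0.0800 + 0.1007] / 0.3031 = 0.5963 which rounds to 0.60
d₂ = d₁ − σ√T = 0.5963 − 0.3031 = 0.2931 which rounds to 0.29
exp(−rT) = exp(−0.073·0.75) = 0.9467
N(d₁) = N(0.60) = 0.7257;  N(d₂) = N(0.29) = 0.6141
C = 260·0.7257 − 240·0.9467·0.6141 = 188.6820 − 139.5284 = 49.1536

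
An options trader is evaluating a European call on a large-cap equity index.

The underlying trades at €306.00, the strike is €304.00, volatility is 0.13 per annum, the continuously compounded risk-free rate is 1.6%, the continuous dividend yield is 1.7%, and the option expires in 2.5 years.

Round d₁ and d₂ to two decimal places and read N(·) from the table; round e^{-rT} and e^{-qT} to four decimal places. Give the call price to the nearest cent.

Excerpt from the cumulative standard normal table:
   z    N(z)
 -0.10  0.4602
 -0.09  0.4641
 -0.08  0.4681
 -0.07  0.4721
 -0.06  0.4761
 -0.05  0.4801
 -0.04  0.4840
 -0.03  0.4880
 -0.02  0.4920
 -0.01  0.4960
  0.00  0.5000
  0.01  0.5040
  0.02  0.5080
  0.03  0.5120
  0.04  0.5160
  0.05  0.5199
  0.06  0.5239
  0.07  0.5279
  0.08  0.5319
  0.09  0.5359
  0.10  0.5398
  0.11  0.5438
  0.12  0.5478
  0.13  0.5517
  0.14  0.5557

€23.93

σ√T = 0.13·√2.5 = 0.2055
d₁ = [ln(306/304) + (0.016 − 0.017 + 0.13²/2)·2.5] / 0.2055 = [0.0066 + 0.0186] / 0.2055 = 0.1225 which rounds to 0.12
d₂ = d₁ − σ√T = 0.1225 − 0.2055 = -0.0830 which rounds to -0.08
e^(−qT) = e^(−0.017·2.5) = 0.9584;  e^(−rT) = e^(−0.016·2.5) = 0.9608
N(d₁) = N(0.12) = 0.5478;  N(d₂) = N(-0.08) = 0.4681
C = 306·0.9584·0.5478 − 304·0.9608·0.4681 = 160.6535 − 136.7241 = 23.9294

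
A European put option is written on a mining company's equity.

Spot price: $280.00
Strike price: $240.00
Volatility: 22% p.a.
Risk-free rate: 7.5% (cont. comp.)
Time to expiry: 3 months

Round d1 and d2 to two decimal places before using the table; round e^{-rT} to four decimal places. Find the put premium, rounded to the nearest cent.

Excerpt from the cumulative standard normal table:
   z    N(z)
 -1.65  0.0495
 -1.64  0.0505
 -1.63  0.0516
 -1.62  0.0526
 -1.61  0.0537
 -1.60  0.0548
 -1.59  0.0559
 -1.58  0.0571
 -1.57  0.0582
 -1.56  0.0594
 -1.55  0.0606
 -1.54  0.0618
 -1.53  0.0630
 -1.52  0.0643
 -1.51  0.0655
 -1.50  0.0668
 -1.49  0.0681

σ√T = 0.22·√0.25 = 0.1100
d₁ = [ln(280/240) + (0.075 + 0.22²/2)·0.25] / 0.1100 = [0.1542 + 0.0248] / 0.1100 = 1.6268 ⇒ 1.63
d₂ = d₁ − σ√T = 1.6268 − 0.1100 = 1.5168 ⇒ 1.52
e^(−rT) = e^(−0.075·0.25) = 0.9814
P = 240·0.9814·N(-1.52) − 280·N(-1.63) = 240·0.9814·0.0643 − 280·0.0516 = 15.1450 − 14.4480 = 0.6970

$0.70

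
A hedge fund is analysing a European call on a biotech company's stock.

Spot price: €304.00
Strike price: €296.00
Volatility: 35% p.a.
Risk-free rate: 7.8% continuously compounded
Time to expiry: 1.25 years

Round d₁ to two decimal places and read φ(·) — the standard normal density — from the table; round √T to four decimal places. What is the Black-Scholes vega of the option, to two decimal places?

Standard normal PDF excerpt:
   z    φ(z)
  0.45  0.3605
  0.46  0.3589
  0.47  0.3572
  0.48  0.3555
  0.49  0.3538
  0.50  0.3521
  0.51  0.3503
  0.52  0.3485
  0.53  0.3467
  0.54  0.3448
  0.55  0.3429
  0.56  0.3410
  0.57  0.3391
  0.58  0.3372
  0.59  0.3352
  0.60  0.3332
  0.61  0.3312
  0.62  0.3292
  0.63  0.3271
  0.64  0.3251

σ√T = 0.35 × 1.1180 = 0.3913
ln(S/K) + (r + σ²/2)T = ln(304/296) + (0.078 + 0.35²/2)·1.25 = 0.0267 + 0.1741 = 0.2007
d₁ = 0.2007 / 0.3913 = 0.5130 ≈ 0.51
√T = √1.25 = 1.1180
φ(d₁) = φ(0.51) = 0.3503
vega = S·φ(d₁)·√T = 304·0.3503·1.1180 = 119.0572

119.06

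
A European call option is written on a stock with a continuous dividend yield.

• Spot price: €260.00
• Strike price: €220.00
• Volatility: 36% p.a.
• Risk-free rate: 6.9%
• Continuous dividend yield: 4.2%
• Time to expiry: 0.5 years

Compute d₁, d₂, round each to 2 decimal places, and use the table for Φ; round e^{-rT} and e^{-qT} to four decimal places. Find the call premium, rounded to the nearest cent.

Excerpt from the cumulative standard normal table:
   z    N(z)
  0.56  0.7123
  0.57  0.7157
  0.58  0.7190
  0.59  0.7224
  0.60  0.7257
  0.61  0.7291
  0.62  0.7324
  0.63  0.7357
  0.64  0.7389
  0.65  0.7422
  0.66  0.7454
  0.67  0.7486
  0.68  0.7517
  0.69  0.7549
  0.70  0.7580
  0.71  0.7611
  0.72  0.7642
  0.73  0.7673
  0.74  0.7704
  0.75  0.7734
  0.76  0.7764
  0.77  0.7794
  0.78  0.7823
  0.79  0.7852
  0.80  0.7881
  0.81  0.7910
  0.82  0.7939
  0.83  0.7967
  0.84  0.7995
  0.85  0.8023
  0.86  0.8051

σ√T = 0.36·√0.5 = 0.2546
d₁ = [ln(260/220) + (0.069 − 0.042 + 0.36²/2)·0.5] / 0.2546 = [0.1671 + 0.0459] / 0.2546 = 0.8366 ≈ 0.84
d₂ = d₁ − σ√T = 0.8366 − 0.2546 = 0.5820 ≈ 0.58
exp(−qT) = exp(−0.042·0.5) = 0.9792;  exp(−rT) = exp(−0.069·0.5) = 0.9661
N(d₁) = N(0.84) = 0.7995;  N(d₂) = N(0.58) = 0.7190
C = 260·0.9792·0.7995 − 220·0.9661·0.7190 = 203.5463 − 152.8177 = 50.7286

€50.73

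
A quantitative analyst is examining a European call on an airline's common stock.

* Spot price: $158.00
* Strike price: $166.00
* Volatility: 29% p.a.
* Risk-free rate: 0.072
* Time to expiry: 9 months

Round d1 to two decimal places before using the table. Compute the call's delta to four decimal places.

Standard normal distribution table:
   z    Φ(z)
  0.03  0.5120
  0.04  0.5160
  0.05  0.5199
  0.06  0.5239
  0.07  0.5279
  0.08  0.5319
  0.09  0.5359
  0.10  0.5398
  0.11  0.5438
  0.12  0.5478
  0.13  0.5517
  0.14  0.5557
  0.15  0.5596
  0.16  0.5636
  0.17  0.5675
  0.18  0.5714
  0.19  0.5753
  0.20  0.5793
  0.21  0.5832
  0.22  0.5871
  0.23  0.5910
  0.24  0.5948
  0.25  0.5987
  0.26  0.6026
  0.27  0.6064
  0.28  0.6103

0.5557

σ√T = 0.29·√0.75 = 0.2511
d₁ = [ln(158/166) + (0.072 + ½·0.29²)·0.75] / (σ√T) = (-0.0494 + 0.0855) / 0.2511 = 0.1439 ⇒ 0.14
N(d₁) = N(0.14) = 0.5557
Δ_call = N(d₁) = 0.5557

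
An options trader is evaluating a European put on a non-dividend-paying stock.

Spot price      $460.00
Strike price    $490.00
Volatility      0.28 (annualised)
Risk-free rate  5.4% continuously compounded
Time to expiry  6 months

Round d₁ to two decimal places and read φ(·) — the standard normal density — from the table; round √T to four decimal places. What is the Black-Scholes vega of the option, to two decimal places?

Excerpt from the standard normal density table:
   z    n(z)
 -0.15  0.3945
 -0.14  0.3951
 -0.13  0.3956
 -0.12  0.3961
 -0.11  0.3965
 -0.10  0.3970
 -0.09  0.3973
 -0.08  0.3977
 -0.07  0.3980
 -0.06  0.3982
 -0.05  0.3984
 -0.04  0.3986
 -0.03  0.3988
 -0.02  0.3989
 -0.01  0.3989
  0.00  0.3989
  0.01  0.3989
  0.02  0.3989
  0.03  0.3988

σ√T = 0.28 × 0.7071 = 0.1980
d₁ = [ln(460/490) + (0.054 + 0.28²/2)·0.5] / 0.1980 = [-0.0632 + 0.0466] / 0.1980 = -0.0837 which rounds to -0.08
√T = √0.5 = 0.7071
φ(d₁) = φ(-0.08) = 0.3977
vega = S·φ(d₁)·√T = 460·0.3977·0.7071 = 129.3583

129.36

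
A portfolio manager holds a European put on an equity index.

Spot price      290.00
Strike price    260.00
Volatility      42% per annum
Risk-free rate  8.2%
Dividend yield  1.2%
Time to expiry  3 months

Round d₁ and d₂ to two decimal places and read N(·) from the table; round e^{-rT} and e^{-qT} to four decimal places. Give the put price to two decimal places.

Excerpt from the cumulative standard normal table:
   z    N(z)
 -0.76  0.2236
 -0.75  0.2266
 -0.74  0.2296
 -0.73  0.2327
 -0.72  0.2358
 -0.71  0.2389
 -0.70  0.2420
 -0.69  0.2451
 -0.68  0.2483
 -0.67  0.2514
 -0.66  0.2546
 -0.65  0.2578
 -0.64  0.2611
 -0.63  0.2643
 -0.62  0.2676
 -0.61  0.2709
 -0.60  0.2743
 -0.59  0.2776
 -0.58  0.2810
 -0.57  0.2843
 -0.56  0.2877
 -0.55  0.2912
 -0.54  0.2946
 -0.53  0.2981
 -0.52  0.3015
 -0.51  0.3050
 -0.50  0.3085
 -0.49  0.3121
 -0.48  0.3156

σ√T = 0.42·√0.25 = 0.2100
ln(S/K) + (r − q + σ²/2)T = ln(290/260) + (0.082 − 0.012 + 0.42²/2)·0.25 = 0.1092 + 0.0396 = 0.1487
d₁ = 0.1487 / 0.2100 = 0.7083 → 0.71
d₂ = d₁ − σ√T = 0.7083 − 0.2100 = 0.4983 → 0.50
e^(−qT) = e^(−0.012·0.25) = 0.9970;  e^(−rT) = e^(−0.082·0.25) = 0.9797
N(−d₂) = N(-0.50) = 0.3085;  N(−d₁) = N(-0.71) = 0.2389
P = 260·0.9797·0.3085 − 290·0.9970·0.2389 = 78.5817 − 69.0732 = 9.5086

9.51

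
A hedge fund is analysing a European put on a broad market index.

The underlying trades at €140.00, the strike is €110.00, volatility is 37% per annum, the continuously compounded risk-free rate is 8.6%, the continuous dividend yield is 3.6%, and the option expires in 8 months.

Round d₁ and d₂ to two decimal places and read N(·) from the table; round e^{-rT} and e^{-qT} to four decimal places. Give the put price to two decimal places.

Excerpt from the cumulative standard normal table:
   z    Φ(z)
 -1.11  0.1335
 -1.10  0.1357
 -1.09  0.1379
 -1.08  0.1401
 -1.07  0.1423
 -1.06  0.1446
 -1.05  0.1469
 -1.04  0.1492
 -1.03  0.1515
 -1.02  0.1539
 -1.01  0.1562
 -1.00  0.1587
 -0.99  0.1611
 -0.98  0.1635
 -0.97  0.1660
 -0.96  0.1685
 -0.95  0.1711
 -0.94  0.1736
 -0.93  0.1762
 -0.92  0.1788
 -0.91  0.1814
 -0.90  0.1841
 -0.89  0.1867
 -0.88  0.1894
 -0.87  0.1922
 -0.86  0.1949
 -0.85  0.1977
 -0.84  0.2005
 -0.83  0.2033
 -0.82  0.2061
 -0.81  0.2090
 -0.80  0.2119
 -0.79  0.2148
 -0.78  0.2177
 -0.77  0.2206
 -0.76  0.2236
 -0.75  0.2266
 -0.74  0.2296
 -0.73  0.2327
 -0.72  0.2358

σ√T = 0.37 × 0.8165 = 0.3021
d₁ = [ln(140/110) + (0.086 − 0.036 + ½·0.37²)·0.6667] / (σ√T) = (0.2412 + 0.0790) / 0.3021 = 1.0597 → 1.06
d₂ = 1.0597 − 0.3021 = 0.7576 → 0.76
exp(−qT) = exp(−0.036·0.6667) = 0.9763;  exp(−rT) = exp(−0.086·0.6667) = 0.9443
N(−d₂) = N(-0.76) = 0.2236;  N(−d₁) = N(-1.06) = 0.1446
P = 110·0.9443·0.2236 − 140·0.9763·0.1446 = 23.2260 − 19.7642 = 3.4618

€3.46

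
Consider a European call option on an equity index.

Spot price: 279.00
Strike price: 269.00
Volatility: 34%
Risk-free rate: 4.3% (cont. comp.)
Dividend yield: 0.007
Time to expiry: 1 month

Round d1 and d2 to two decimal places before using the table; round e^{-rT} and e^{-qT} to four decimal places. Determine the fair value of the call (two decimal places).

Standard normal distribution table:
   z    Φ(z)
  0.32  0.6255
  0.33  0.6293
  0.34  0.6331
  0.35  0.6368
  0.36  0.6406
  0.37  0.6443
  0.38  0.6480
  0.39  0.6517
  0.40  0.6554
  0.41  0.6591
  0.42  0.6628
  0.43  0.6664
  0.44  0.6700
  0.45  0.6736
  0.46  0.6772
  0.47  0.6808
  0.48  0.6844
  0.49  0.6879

17.14

T = 0.08333;  σ√T = 0.0981
d₁ = [ln(279/269) + (0.043 − 0.007 + 0.34²/2)·0.08333] / 0.0981 = [0.0365 + 0.0078] / 0.0981 = 0.4515 → 0.45
d₂ = d₁ − σ√T = 0.4515 − 0.0981 = 0.3534 → 0.35
e^(−qT) = e^(−0.007·0.08333) = 0.9994;  e^(−rT) = e^(−0.043·0.08333) = 0.9964
C = 279·0.9994·N(0.45) − 269·0.9964·N(0.35) = 279·0.9994·0.6736 − 269·0.9964·0.6368 = 187.8216 − 170.6825 = 17.1391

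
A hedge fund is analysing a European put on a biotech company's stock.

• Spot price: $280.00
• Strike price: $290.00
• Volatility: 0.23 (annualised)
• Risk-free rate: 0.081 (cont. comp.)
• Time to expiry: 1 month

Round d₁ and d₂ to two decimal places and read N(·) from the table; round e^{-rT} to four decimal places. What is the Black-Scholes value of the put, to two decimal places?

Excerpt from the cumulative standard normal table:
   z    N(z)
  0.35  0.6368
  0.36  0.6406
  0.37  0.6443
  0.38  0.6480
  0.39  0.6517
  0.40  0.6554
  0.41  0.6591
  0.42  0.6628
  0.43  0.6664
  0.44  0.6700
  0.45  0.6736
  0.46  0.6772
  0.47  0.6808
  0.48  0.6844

σ√T = 0.23 × 0.2887 = 0.0664
ln(S/K) + (r + σ²/2)T = ln(280/290) + (0.081 + 0.23²/2)·0.08333 = -0.0351 + 0.0090 = -0.0261
d₁ = -0.0261 / 0.0664 = -0.3937 ⇒ -0.39
d₂ = d₁ − σ√T = -0.3937 − 0.0664 = -0.4601 ⇒ -0.46
e^(−rT) = e^(−0.081·0.08333) = 0.9933
N(−d₂) = N(0.46) = 0.6772;  N(−d₁) = N(0.39) = 0.6517
P = 290·0.9933·0.6772 − 280·0.6517 = 195.0722 − 182.4760 = 12.5962

$12.60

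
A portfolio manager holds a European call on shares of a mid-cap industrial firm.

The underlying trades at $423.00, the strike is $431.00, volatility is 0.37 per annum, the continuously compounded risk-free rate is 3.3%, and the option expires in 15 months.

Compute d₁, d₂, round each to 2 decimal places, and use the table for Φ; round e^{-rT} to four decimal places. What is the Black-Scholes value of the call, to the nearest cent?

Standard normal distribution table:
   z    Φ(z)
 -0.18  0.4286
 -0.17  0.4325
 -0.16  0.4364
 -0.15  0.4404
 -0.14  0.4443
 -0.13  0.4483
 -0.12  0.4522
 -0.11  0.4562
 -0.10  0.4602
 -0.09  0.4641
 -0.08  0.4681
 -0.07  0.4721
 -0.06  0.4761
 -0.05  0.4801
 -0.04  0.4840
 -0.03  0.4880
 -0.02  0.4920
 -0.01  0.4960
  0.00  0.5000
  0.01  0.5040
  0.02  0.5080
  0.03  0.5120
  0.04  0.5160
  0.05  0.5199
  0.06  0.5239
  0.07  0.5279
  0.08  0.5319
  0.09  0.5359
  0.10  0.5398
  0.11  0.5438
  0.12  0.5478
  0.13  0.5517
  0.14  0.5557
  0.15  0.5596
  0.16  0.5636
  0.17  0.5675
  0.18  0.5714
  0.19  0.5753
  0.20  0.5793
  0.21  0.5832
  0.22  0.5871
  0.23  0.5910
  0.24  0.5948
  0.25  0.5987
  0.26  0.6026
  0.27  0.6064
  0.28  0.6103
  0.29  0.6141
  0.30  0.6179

$72.76

T = 1.25;  σ√T = 0.4137
d₁ = [ln(423/431) + (0.033 + ½·0.37²)·1.25] / (σ√T) = (-0.0187 + 0.1268) / 0.4137 = 0.2613 ⇒ 0.26
d₂ = 0.2613 − 0.4137 = -0.1524 ⇒ -0.15
e^(−rT) = e^(−0.033·1.25) = 0.9596
C = 423·N(0.26) − 431·0.9596·N(-0.15) = 423·0.6026 − 431·0.9596·0.4404 = 254.8998 − 182.1440 = 72.7558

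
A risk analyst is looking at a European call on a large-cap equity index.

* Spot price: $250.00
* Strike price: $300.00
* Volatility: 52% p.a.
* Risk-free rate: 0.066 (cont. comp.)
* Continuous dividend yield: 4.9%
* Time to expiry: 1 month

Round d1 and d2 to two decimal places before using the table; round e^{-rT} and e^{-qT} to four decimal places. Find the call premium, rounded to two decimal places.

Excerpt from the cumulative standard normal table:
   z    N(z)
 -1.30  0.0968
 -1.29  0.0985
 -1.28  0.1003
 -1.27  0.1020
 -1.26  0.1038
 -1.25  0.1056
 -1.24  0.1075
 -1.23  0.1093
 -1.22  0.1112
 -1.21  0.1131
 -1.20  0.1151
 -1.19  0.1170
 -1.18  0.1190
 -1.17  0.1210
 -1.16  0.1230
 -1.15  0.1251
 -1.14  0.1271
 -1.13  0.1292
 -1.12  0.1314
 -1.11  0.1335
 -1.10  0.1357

σ√T = 0.52 × 0.2887 = 0.1501
d₁ = [ln(250/300) + (0.066 − 0.049 + 0.52²/2)·0.08333] / 0.1501 = [-0.1823 + 0.0127] / 0.1501 = -1.1301 ⇒ -1.13
d₂ = d₁ − σ√T = -1.1301 − 0.1501 = -1.2802 ⇒ -1.28
e^(−qT) = e^(−0.049·0.08333) = 0.9959;  e^(−rT) = e^(−0.066·0.08333) = 0.9945
N(d₁) = N(-1.13) = 0.1292;  N(d₂) = N(-1.28) = 0.1003
C = 250·0.9959·0.1292 − 300·0.9945·0.1003 = 32.1676 − 29.9245 = 2.2431

$2.24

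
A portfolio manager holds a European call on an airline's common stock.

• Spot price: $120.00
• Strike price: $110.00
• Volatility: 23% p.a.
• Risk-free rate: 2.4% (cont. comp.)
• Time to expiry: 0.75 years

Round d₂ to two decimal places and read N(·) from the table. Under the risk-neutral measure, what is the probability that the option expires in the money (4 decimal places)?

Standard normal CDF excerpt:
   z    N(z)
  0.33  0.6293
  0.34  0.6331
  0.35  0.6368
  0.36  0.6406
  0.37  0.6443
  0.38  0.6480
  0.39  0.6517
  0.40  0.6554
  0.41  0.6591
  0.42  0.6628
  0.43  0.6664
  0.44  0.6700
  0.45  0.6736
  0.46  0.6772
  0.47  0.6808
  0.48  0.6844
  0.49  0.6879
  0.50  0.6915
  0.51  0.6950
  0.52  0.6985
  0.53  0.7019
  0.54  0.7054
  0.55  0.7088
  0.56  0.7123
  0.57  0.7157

σ√T = 0.23·√0.75 = 0.1992
d₁ = [ln(120/110) + (0.024 + 0.23²/2)·0.75] / 0.1992 = [0.0870 + 0.0378] / 0.1992 = 0.6268 which rounds to 0.63
d₂ = d₁ − σ√T = 0.6268 − 0.1992 = 0.4276 which rounds to 0.43
Pr(exercise) under Q = N(d₂) = 0.6664

0.6664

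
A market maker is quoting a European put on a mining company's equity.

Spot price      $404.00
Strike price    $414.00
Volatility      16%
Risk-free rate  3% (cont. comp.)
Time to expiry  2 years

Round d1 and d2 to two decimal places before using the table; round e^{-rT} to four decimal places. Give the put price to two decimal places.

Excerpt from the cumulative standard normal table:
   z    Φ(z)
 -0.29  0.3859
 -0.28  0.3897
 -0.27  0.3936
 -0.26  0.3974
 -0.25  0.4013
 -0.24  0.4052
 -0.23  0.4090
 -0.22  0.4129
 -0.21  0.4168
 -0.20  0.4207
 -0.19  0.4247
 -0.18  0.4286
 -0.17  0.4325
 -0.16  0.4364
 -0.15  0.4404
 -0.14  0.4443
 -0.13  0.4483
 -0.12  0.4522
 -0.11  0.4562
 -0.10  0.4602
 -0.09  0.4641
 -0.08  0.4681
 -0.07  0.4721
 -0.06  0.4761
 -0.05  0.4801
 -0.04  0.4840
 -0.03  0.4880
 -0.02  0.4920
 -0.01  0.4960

T = 2;  σ√T = 0.2263
d₁ = [ln(404/414) + (0.03 + 0.16²/2)·2] / 0.2263 = [-0.0245 + 0.0856] / 0.2263 = 0.2702 ≈ 0.27
d₂ = d₁ − σ√T = 0.2702 − 0.2263 = 0.0440 ≈ 0.04
exp(−rT) = exp(−0.03·2) = 0.9418
N(−d₂) = N(-0.04) = 0.4840;  N(−d₁) = N(-0.27) = 0.3936
P = 414·0.9418·0.4840 − 404·0.3936 = 188.7141 − 159.0144 = 29.6997

$29.70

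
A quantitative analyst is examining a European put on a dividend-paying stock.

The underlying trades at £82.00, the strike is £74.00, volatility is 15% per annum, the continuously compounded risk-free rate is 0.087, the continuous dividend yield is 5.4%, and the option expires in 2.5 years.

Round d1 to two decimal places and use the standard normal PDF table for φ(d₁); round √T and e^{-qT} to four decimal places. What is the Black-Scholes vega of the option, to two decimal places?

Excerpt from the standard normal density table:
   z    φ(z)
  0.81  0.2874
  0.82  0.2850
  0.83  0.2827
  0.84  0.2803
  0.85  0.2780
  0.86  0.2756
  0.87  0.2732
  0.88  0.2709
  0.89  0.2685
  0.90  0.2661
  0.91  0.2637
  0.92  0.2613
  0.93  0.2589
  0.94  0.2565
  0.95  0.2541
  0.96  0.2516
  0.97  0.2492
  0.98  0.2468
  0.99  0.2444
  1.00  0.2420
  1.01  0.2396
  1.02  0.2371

T = 2.5;  σ√T = 0.2372
d₁ = [ln(82/74) + (0.087 − 0.054 + 0.15²/2)·2.5] / 0.2372 = [0.1027 + 0.1106] / 0.2372 = 0.8993 ≈ 0.90
√T = √2.5 = 1.5811
φ(d₁) = φ(0.90) = 0.2661
e^(−qT) = e^(−0.054·2.5) = 0.8737
vega = S·e^(−qT)·φ(d₁)·√T = 82·0.8737·0.2661·1.5811 = 30.1426

30.14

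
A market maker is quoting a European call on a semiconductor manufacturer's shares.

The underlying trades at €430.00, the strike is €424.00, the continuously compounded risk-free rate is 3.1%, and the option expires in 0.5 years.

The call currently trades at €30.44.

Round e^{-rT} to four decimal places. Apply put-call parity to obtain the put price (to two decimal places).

€17.91

e^(−rT) = e^(−0.031·0.5) = 0.9846
Put-call parity: C − P = S − K·e^(−rT) = 430 − 424·0.9846 = 430 − 417.4704 = 12.5296
P = C − (C − P) = 30.44 − (12.5296) = 17.9104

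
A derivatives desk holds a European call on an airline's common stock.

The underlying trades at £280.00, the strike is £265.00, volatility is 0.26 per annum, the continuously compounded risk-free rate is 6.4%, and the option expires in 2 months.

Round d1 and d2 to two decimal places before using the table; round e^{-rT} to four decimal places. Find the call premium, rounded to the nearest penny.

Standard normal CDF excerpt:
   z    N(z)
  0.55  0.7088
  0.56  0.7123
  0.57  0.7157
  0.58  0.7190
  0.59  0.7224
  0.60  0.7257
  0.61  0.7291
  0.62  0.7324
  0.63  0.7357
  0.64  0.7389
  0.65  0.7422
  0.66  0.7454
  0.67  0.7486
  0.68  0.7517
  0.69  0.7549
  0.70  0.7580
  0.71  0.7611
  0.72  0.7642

σ√T = 0.26 × 0.4082 = 0.1061
ln(S/K) + (r + σ²/2)T = ln(280/265) + (0.064 + 0.26²/2)·0.1667 = 0.0551 + 0.0163 = 0.0714
d₁ = 0.0714 / 0.1061 = 0.6723 ⇒ 0.67
d₂ = d₁ − σ√T = 0.6723 − 0.1061 = 0.5661 ⇒ 0.57
exp(−rT) = exp(−0.064·0.1667) = 0.9894
C = 280·N(0.67) − 265·0.9894·N(0.57) = 280·0.7486 − 265·0.9894·0.7157 = 209.6080 − 187.6501 = 21.9579

£21.96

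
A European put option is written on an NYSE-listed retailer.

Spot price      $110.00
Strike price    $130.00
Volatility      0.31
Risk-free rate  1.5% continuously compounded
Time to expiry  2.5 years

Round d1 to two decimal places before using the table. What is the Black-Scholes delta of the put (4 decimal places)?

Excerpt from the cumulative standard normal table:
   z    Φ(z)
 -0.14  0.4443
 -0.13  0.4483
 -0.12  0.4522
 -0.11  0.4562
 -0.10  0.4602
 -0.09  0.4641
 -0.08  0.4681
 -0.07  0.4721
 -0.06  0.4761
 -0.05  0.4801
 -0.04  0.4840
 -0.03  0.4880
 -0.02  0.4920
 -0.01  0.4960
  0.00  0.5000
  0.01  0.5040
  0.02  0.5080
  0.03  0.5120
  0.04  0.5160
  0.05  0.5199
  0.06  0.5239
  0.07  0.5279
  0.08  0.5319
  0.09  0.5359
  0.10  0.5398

σ√T = 0.31 × 1.5811 = 0.4902
d₁ = [ln(110/130) + (0.015 + ½·0.31²)·2.5] / (σ√T) = (-0.1671 + 0.1576) / 0.4902 = -0.0192 → -0.02
N(d₁) = N(-0.02) = 0.4920
Δ_put = N(d₁) − 1 = 0.4920 − 1 = -0.5080

-0.5080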